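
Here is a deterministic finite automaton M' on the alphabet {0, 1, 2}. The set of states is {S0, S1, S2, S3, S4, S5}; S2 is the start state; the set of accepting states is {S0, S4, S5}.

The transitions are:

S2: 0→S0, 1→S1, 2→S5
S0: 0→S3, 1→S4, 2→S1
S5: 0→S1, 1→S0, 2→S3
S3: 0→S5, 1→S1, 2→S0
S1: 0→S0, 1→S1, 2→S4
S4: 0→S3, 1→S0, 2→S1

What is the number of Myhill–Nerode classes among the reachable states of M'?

Every state is reachable, so we keep all 6.
Initial partition by acceptance: {S0,S4,S5} | {S1,S2,S3}.
No further refinement is possible. Final partition (2 blocks): {S0,S4,S5} | {S1,S2,S3}.

2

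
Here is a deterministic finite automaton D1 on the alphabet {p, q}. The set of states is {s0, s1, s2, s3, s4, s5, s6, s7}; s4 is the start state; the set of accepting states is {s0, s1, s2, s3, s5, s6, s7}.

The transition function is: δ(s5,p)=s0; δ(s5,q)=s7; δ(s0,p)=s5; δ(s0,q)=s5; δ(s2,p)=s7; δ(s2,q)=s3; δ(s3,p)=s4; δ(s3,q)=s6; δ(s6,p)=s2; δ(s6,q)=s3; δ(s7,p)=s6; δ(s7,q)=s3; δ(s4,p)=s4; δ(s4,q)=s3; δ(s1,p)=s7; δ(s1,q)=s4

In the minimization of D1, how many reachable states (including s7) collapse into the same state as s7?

3

States {s0,s1,s5} cannot be reached from the start state, so discard them.
P0 = {s2,s3,s6,s7} | {s4}.
Refine {s2,s3,s6,s7} on symbol p: members go to different blocks, giving {s2,s6,s7} and {s3}.
Stable partition: {s2,s6,s7} | {s4} | {s3} — 3 equivalence classes.
The equivalence class containing s7 is {s2,s6,s7}, of size 3.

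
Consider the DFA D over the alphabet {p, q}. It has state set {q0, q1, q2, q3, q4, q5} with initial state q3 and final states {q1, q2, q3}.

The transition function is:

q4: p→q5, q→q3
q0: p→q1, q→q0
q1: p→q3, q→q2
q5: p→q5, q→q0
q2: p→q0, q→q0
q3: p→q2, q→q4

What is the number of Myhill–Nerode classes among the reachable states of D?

All states are reachable from the start state.
Start with accepting vs non-accepting: {q1,q2,q3} | {q0,q4,q5}.
On input p, block {q1,q2,q3} splits into {q1,q3} and {q2}.
Split {q1,q3} by δ(·,p) → {q1} and {q3}.
Split {q0,q4,q5} by δ(·,p) → {q4,q5} and {q0}.
On input q, block {q4,q5} splits into {q4} and {q5}.
The partition is now stable with 6 blocks: {q1} | {q4} | {q2} | {q3} | {q0} | {q5}.

6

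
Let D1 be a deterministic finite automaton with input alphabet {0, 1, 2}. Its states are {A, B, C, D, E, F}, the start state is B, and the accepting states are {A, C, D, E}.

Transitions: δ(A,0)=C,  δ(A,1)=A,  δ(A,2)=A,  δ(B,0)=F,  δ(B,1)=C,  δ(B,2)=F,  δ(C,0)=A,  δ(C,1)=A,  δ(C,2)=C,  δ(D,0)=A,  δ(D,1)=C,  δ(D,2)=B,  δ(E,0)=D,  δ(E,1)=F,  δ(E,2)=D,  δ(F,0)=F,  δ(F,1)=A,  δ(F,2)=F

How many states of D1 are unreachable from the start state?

2

BFS from B reaches {A, B, C, F}; the 2 state(s) D, E are never visited.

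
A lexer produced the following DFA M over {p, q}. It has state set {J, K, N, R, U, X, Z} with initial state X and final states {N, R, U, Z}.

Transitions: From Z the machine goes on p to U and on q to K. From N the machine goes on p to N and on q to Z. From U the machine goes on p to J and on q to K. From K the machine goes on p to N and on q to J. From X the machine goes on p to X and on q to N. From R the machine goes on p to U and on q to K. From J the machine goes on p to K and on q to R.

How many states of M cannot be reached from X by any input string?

Exploring from X, all states are eventually visited, so none are unreachable.

0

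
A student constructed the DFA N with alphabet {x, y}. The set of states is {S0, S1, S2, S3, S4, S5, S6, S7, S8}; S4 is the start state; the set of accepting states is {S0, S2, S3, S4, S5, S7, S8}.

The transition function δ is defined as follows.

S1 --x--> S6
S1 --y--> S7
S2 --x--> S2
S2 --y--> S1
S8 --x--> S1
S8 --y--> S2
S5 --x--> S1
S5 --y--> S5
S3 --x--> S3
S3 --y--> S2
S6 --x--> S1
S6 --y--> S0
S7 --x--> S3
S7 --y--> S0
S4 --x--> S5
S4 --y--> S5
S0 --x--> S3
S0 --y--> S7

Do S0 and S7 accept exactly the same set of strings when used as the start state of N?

Yes

First remove the unreachable states {S8}; 8 states remain.
P0 = {S0,S2,S3,S4,S5,S7} | {S1,S6}.
On input x, block {S0,S2,S3,S4,S5,S7} splits into {S0,S2,S3,S4,S7} and {S5}.
Split {S0,S2,S3,S4,S7} by δ(·,x) → {S0,S2,S3,S7} and {S4}.
Split {S0,S2,S3,S7} by δ(·,y) → {S0,S3,S7} and {S2}.
Refine {S0,S3,S7} on symbol y: members go to different blocks, giving {S0,S7} and {S3}.
The partition is now stable with 6 blocks: {S0,S7} | {S1,S6} | {S5} | {S4} | {S2} | {S3}.
S0 and S7 lie in the same block of the stable partition, so they are equivalent — no string distinguishes them.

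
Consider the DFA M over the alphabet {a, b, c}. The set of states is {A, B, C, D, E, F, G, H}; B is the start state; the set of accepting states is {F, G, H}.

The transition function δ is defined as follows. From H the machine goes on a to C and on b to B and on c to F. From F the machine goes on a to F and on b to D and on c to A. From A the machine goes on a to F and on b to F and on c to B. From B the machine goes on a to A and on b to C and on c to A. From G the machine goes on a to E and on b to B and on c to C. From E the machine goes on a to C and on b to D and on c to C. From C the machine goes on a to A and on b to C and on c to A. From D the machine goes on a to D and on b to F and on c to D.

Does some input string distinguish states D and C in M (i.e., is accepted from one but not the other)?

Yes

States {E,G,H} cannot be reached from the start state, so discard them.
P0 = {F} | {A,B,C,D}.
On input a, block {A,B,C,D} splits into {B,C,D} and {A}.
Refine {B,C,D} on symbol a: members go to different blocks, giving {B,C} and {D}.
Stable partition: {F} | {B,C} | {A} | {D} — 4 equivalence classes.
D and C end up in different blocks, so they are distinguishable. For instance, the string 'b' is accepted from only D.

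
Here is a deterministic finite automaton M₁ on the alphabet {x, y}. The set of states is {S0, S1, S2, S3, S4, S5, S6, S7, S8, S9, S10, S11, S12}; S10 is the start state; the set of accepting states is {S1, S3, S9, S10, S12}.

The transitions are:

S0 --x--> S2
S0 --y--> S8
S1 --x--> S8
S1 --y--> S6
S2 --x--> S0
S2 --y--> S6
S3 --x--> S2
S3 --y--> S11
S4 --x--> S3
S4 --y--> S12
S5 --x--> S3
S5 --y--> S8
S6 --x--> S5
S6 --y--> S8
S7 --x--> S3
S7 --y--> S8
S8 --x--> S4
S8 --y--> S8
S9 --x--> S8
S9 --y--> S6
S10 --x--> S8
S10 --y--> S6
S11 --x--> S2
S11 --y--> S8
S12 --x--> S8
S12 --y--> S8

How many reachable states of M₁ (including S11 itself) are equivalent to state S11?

States {S1,S7,S9} cannot be reached from the start state, so discard them.
Initial partition by acceptance: {S3,S10,S12} | {S0,S2,S4,S5,S6,S8,S11}.
On input x, block {S0,S2,S4,S5,S6,S8,S11} splits into {S0,S2,S6,S8,S11} and {S4,S5}.
Split {S0,S2,S6,S8,S11} by δ(·,x) → {S0,S2,S11} and {S6,S8}.
Refine {S3,S10,S12} on symbol x: members go to different blocks, giving {S10,S12} and {S3}.
Refine {S4,S5} on symbol y: members go to different blocks, giving {S4} and {S5}.
Split {S6,S8} by δ(·,x) → {S6} and {S8}.
Refine {S10,S12} on symbol y: members go to different blocks, giving {S10} and {S12}.
Split {S0,S2,S11} by δ(·,y) → {S0,S11} and {S2}.
No further refinement is possible. Final partition (9 blocks): {S10} | {S0,S11} | {S4} | {S6} | {S3} | {S5} | {S8} | {S12} | {S2}.
The equivalence class containing S11 is {S0,S11}, of size 2.

2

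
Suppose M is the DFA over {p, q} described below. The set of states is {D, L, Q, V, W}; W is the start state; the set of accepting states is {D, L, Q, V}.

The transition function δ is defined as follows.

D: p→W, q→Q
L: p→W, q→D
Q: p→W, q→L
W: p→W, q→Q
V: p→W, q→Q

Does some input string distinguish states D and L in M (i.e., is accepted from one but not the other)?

No

Reachable states from the start: {D,L,Q,W}. Unreachable: {V} — drop them.
Start with accepting vs non-accepting: {D,L,Q} | {W}.
Stable partition: {D,L,Q} | {W} — 2 equivalence classes.
D and L lie in the same block of the stable partition, so they are equivalent — no string distinguishes them.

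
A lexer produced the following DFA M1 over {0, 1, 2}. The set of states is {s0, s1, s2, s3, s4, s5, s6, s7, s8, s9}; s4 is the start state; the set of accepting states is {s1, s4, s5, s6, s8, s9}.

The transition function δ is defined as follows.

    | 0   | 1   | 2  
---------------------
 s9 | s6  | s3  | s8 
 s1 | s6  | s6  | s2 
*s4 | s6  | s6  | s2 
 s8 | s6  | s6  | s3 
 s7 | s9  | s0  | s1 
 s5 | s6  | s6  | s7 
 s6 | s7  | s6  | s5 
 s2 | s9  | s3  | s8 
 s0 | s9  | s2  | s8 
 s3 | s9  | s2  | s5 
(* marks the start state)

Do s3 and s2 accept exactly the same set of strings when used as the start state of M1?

Yes

Every state is reachable, so we keep all 10.
Start with accepting vs non-accepting: {s1,s4,s5,s6,s8,s9} | {s0,s2,s3,s7}.
Refine {s1,s4,s5,s6,s8,s9} on symbol 0: members go to different blocks, giving {s1,s4,s5,s8,s9} and {s6}.
Refine {s1,s4,s5,s8,s9} on symbol 1: members go to different blocks, giving {s1,s4,s5,s8} and {s9}.
No further refinement is possible. Final partition (4 blocks): {s1,s4,s5,s8} | {s0,s2,s3,s7} | {s6} | {s9}.
s3 and s2 lie in the same block of the stable partition, so they are equivalent — no string distinguishes them.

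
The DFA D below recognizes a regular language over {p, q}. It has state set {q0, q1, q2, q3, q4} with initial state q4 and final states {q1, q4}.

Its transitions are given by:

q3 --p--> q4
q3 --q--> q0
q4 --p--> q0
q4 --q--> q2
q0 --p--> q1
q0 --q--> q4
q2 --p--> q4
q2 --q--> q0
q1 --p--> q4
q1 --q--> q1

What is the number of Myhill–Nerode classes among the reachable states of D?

4

States {q3} cannot be reached from the start state, so discard them.
Initial partition by acceptance: {q1,q4} | {q0,q2}.
On input p, block {q1,q4} splits into {q1} and {q4}.
On input p, block {q0,q2} splits into {q0} and {q2}.
No further refinement is possible. Final partition (4 blocks): {q1} | {q0} | {q4} | {q2}.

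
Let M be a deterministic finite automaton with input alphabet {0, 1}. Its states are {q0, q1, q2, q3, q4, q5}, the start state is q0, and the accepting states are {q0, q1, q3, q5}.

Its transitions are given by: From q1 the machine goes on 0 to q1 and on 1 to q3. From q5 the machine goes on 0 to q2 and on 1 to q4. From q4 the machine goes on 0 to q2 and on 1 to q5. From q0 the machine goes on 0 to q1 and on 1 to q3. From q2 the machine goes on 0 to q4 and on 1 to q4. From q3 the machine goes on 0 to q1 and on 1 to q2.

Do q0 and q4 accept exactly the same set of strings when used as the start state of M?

No

Start with accepting vs non-accepting: {q0,q1,q3,q5} | {q2,q4}.
Refine {q0,q1,q3,q5} on symbol 0: members go to different blocks, giving {q0,q1,q3} and {q5}.
Refine {q0,q1,q3} on symbol 1: members go to different blocks, giving {q0,q1} and {q3}.
Split {q2,q4} by δ(·,1) → {q2} and {q4}.
No further refinement is possible. Final partition (5 blocks): {q0,q1} | {q2} | {q5} | {q3} | {q4}.
q0 and q4 end up in different blocks, so they are distinguishable. For instance, the string 'ε' is accepted from only q0.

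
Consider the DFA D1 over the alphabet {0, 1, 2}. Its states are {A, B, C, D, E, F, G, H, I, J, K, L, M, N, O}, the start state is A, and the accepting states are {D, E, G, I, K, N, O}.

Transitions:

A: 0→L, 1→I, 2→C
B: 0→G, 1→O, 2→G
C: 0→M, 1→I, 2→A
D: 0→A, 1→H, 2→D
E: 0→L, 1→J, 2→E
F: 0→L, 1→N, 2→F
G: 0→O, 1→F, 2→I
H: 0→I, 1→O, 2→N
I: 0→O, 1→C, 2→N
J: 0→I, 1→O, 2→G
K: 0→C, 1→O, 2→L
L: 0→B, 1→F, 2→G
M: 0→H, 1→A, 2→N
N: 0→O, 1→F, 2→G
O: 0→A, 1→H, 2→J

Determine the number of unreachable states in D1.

3

Starting at A and following transitions, the reachable set is {A, B, C, F, G, H, I, J, L, M, N, O}. That leaves D, E, K unreachable — 3 in total.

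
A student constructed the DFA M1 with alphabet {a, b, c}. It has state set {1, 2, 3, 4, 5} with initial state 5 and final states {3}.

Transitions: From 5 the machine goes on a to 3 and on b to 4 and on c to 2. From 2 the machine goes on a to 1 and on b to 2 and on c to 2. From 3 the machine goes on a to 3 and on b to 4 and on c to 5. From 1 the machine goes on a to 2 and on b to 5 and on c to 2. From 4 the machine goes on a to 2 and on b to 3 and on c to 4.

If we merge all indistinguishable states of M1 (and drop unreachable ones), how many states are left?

Every state is reachable, so we keep all 5.
P0 = {3} | {1,2,4,5}.
Split {1,2,4,5} by δ(·,a) → {1,2,4} and {5}.
Refine {1,2,4} on symbol b: members go to different blocks, giving {1} and {2} and {4}.
The partition is now stable with 5 blocks: {3} | {1} | {5} | {2} | {4}.

5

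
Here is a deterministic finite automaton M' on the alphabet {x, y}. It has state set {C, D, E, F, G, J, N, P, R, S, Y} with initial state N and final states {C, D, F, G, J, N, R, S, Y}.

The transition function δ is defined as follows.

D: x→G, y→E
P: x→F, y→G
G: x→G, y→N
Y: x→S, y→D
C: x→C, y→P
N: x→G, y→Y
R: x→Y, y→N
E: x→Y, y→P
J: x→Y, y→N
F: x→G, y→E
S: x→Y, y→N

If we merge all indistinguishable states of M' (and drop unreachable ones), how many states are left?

First remove the unreachable states {C,J,R}; 8 states remain.
Initial partition by acceptance: {D,F,G,N,S,Y} | {E,P}.
Refine {D,F,G,N,S,Y} on symbol y: members go to different blocks, giving {G,N,S,Y} and {D,F}.
Split {G,N,S,Y} by δ(·,y) → {G,N,S} and {Y}.
Split {G,N,S} by δ(·,x) → {G,N} and {S}.
On input y, block {G,N} splits into {G} and {N}.
Split {E,P} by δ(·,x) → {E} and {P}.
Stable partition: {G} | {E} | {D,F} | {Y} | {S} | {N} | {P} — 7 equivalence classes.

7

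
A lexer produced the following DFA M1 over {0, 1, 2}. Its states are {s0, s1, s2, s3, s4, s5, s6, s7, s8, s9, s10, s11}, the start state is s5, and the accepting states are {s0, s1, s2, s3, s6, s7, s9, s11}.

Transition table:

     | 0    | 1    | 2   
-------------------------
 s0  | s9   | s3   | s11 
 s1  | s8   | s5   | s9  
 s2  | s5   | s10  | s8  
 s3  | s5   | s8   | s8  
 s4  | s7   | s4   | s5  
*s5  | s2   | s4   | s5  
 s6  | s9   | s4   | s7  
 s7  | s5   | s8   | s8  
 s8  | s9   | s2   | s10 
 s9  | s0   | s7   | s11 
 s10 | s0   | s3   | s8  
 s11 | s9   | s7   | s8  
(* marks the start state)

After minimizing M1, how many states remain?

Reachable states from the start: {s0,s2,s3,s4,s5,s7,s8,s9,s10,s11}. Unreachable: {s1,s6} — drop them.
P0 = {s0,s2,s3,s7,s9,s11} | {s4,s5,s8,s10}.
On input 0, block {s0,s2,s3,s7,s9,s11} splits into {s0,s9,s11} and {s2,s3,s7}.
Split {s0,s9,s11} by δ(·,2) → {s0,s9} and {s11}.
On input 0, block {s4,s5,s8,s10} splits into {s4,s5} and {s8,s10}.
The partition is now stable with 5 blocks: {s0,s9} | {s4,s5} | {s2,s3,s7} | {s11} | {s8,s10}.

5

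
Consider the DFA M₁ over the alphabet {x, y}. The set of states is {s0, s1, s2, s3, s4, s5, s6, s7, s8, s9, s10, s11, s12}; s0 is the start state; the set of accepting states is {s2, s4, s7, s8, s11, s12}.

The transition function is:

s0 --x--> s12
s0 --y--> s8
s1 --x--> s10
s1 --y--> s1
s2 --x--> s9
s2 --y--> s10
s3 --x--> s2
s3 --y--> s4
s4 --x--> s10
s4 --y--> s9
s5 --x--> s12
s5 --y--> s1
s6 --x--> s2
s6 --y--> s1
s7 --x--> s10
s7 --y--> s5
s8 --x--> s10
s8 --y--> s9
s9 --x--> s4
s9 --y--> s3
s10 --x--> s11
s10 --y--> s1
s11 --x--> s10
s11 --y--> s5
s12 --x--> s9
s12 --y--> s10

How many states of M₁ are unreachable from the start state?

2

Starting at s0 and following transitions, the reachable set is {s0, s1, s2, s3, s4, s5, s8, s9, s10, s11, s12}. That leaves s6, s7 unreachable — 2 in total.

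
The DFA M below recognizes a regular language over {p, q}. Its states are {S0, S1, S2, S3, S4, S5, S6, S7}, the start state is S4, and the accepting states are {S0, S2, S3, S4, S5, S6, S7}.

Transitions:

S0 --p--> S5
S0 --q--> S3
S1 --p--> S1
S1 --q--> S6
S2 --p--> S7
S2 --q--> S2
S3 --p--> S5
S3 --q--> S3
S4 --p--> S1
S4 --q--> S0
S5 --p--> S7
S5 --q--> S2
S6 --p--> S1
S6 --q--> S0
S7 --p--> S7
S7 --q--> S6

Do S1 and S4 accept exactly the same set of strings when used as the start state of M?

No

Initial partition by acceptance: {S0,S2,S3,S4,S5,S6,S7} | {S1}.
Split {S0,S2,S3,S4,S5,S6,S7} by δ(·,p) → {S0,S2,S3,S5,S7} and {S4,S6}.
On input q, block {S0,S2,S3,S5,S7} splits into {S0,S2,S3,S5} and {S7}.
Split {S0,S2,S3,S5} by δ(·,p) → {S0,S3} and {S2,S5}.
Stable partition: {S0,S3} | {S1} | {S4,S6} | {S7} | {S2,S5} — 5 equivalence classes.
S1 and S4 end up in different blocks, so they are distinguishable. For instance, the string 'ε' is accepted from only S4.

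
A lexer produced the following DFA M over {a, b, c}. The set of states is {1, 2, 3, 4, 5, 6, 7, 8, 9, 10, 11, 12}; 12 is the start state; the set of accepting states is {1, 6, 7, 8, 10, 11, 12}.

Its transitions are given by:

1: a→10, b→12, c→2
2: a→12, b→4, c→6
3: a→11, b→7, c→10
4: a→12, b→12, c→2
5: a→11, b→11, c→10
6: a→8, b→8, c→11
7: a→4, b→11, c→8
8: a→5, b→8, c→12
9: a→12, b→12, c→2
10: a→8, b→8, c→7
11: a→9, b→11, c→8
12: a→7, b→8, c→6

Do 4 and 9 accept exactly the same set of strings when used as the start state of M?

Yes

First remove the unreachable states {1,3}; 10 states remain.
Start with accepting vs non-accepting: {6,7,8,10,11,12} | {2,4,5,9}.
On input a, block {6,7,8,10,11,12} splits into {6,10,12} and {7,8,11}.
Split {6,10,12} by δ(·,c) → {6,10} and {12}.
On input a, block {2,4,5,9} splits into {2,4,9} and {5}.
On input b, block {2,4,9} splits into {4,9} and {2}.
Split {7,8,11} by δ(·,a) → {7,11} and {8}.
No further refinement is possible. Final partition (7 blocks): {6,10} | {4,9} | {7,11} | {12} | {5} | {2} | {8}.
4 and 9 lie in the same block of the stable partition, so they are equivalent — no string distinguishes them.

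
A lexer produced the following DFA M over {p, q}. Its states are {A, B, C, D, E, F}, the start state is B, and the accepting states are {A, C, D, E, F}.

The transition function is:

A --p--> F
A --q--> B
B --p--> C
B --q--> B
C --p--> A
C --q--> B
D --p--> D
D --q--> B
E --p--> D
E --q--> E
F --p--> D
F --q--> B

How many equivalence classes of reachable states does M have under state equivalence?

2

States {E} cannot be reached from the start state, so discard them.
Initial partition by acceptance: {A,C,D,F} | {B}.
The partition is now stable with 2 blocks: {A,C,D,F} | {B}.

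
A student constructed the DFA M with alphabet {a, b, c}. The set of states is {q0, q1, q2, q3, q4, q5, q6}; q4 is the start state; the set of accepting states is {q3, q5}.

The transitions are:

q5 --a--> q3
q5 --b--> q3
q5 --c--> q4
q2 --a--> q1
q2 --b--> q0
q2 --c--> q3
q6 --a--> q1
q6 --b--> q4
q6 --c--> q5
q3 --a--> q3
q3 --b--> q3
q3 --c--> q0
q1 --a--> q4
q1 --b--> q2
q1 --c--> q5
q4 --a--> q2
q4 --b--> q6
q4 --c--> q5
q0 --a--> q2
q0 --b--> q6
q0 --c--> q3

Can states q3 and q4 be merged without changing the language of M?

No

Every state is reachable, so we keep all 7.
Start with accepting vs non-accepting: {q3,q5} | {q0,q1,q2,q4,q6}.
The partition is now stable with 2 blocks: {q3,q5} | {q0,q1,q2,q4,q6}.
q3 and q4 end up in different blocks, so they are distinguishable. For instance, the string 'ε' is accepted from only q3.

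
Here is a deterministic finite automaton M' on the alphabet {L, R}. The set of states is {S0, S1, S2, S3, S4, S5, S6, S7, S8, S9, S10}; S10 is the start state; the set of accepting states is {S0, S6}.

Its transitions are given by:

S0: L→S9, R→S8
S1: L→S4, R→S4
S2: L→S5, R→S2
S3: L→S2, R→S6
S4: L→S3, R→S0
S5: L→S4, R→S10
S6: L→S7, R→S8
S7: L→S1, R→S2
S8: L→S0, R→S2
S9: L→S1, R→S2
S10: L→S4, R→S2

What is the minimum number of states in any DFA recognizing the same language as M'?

Every state is reachable, so we keep all 11.
Start with accepting vs non-accepting: {S0,S6} | {S1,S2,S3,S4,S5,S7,S8,S9,S10}.
Split {S1,S2,S3,S4,S5,S7,S8,S9,S10} by δ(·,L) → {S1,S2,S3,S4,S5,S7,S9,S10} and {S8}.
On input R, block {S1,S2,S3,S4,S5,S7,S9,S10} splits into {S1,S2,S5,S7,S9,S10} and {S3,S4}.
Split {S1,S2,S5,S7,S9,S10} by δ(·,L) → {S1,S5,S10} and {S2,S7,S9}.
Split {S1,S5,S10} by δ(·,R) → {S1} and {S5} and {S10}.
Split {S3,S4} by δ(·,L) → {S3} and {S4}.
Refine {S2,S7,S9} on symbol L: members go to different blocks, giving {S7,S9} and {S2}.
No further refinement is possible. Final partition (9 blocks): {S0,S6} | {S1} | {S8} | {S3} | {S7,S9} | {S5} | {S10} | {S4} | {S2}.

9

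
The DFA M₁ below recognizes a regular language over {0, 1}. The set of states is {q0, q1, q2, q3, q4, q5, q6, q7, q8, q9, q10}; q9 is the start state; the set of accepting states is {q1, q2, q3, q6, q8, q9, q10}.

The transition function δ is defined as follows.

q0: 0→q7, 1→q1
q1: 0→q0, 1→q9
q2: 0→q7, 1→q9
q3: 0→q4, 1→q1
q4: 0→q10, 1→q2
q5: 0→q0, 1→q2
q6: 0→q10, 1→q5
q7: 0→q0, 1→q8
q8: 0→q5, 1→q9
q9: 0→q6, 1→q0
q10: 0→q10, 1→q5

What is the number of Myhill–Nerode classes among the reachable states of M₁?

Reachable states from the start: {q0,q1,q2,q5,q6,q7,q8,q9,q10}. Unreachable: {q3,q4} — drop them.
P0 = {q1,q2,q6,q8,q9,q10} | {q0,q5,q7}.
Split {q1,q2,q6,q8,q9,q10} by δ(·,0) → {q1,q2,q8} and {q6,q9,q10}.
No further refinement is possible. Final partition (3 blocks): {q1,q2,q8} | {q0,q5,q7} | {q6,q9,q10}.

3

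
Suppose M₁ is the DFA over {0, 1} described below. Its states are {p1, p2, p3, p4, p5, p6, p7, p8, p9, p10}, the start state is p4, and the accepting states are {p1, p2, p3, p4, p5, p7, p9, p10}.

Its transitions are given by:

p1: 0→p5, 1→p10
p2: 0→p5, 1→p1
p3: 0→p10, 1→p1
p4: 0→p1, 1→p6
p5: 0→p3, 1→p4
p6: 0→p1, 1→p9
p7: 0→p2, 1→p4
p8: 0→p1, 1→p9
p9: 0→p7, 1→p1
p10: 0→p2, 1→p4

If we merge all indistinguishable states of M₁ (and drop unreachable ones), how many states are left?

Reachable states from the start: {p1,p2,p3,p4,p5,p6,p7,p9,p10}. Unreachable: {p8} — drop them.
Initial partition by acceptance: {p1,p2,p3,p4,p5,p7,p9,p10} | {p6}.
Split {p1,p2,p3,p4,p5,p7,p9,p10} by δ(·,1) → {p1,p2,p3,p5,p7,p9,p10} and {p4}.
On input 1, block {p1,p2,p3,p5,p7,p9,p10} splits into {p1,p2,p3,p9} and {p5,p7,p10}.
Split {p1,p2,p3,p9} by δ(·,1) → {p2,p3,p9} and {p1}.
The partition is now stable with 5 blocks: {p2,p3,p9} | {p6} | {p4} | {p5,p7,p10} | {p1}.

5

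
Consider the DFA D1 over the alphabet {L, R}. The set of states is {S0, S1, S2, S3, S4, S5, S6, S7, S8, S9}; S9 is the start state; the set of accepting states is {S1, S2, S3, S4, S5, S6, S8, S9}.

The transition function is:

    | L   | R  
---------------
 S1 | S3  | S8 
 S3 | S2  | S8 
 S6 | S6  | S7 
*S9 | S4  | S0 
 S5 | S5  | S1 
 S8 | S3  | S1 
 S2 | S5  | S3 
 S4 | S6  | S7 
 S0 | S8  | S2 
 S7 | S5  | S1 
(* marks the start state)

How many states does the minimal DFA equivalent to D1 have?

All states are reachable from the start state.
Start with accepting vs non-accepting: {S1,S2,S3,S4,S5,S6,S8,S9} | {S0,S7}.
On input R, block {S1,S2,S3,S4,S5,S6,S8,S9} splits into {S1,S2,S3,S5,S8} and {S4,S6,S9}.
Stable partition: {S1,S2,S3,S5,S8} | {S0,S7} | {S4,S6,S9} — 3 equivalence classes.

3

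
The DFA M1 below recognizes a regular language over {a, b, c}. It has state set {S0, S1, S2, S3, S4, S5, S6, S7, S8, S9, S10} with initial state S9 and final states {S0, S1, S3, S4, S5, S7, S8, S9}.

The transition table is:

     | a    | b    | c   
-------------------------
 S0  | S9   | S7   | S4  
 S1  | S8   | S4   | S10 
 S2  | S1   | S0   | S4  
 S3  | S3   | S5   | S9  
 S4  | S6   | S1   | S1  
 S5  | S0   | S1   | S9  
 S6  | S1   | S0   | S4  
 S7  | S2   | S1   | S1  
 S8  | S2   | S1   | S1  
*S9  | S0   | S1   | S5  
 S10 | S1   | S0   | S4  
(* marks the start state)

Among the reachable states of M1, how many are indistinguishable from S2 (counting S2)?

First remove the unreachable states {S3}; 10 states remain.
Initial partition by acceptance: {S0,S1,S4,S5,S7,S8,S9} | {S2,S6,S10}.
On input a, block {S0,S1,S4,S5,S7,S8,S9} splits into {S0,S1,S5,S9} and {S4,S7,S8}.
Refine {S0,S1,S5,S9} on symbol a: members go to different blocks, giving {S0,S5,S9} and {S1}.
On input b, block {S0,S5,S9} splits into {S5,S9} and {S0}.
The partition is now stable with 5 blocks: {S5,S9} | {S2,S6,S10} | {S4,S7,S8} | {S1} | {S0}.
State S2 belongs to the block {S2,S6,S10}, which has 3 states.

3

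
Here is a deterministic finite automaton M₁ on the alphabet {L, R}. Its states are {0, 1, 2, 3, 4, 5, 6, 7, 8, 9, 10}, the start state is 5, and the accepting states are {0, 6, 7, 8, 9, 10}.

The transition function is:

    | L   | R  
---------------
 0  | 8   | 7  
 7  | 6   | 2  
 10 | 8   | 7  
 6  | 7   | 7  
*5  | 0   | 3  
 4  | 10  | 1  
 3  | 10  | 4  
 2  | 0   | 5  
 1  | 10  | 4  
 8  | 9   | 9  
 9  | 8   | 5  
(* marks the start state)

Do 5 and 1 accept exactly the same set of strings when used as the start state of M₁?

Yes

Every state is reachable, so we keep all 11.
P0 = {0,6,7,8,9,10} | {1,2,3,4,5}.
Refine {0,6,7,8,9,10} on symbol R: members go to different blocks, giving {0,6,8,10} and {7,9}.
Split {0,6,8,10} by δ(·,L) → {0,10} and {6,8}.
Stable partition: {0,10} | {1,2,3,4,5} | {7,9} | {6,8} — 4 equivalence classes.
5 and 1 lie in the same block of the stable partition, so they are equivalent — no string distinguishes them.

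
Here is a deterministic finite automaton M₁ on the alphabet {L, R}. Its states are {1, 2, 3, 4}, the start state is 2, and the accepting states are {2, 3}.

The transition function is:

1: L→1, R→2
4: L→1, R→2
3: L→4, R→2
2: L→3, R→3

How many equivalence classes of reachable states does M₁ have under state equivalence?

3

P0 = {2,3} | {1,4}.
On input L, block {2,3} splits into {2} and {3}.
No further refinement is possible. Final partition (3 blocks): {2} | {1,4} | {3}.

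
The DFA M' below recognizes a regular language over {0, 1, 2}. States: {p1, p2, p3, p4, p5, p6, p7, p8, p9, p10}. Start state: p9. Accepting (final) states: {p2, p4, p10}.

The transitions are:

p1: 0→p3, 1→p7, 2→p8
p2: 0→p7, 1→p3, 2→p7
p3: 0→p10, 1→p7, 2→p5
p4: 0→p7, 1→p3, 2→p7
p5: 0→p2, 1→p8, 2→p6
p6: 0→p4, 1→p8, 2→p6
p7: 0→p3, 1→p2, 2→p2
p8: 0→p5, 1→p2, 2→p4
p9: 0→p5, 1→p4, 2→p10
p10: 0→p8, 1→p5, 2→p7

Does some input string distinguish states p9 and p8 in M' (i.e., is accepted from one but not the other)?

No

States {p1} cannot be reached from the start state, so discard them.
P0 = {p2,p4,p10} | {p3,p5,p6,p7,p8,p9}.
Split {p3,p5,p6,p7,p8,p9} by δ(·,0) → {p3,p5,p6} and {p7,p8,p9}.
The partition is now stable with 3 blocks: {p2,p4,p10} | {p3,p5,p6} | {p7,p8,p9}.
p9 and p8 lie in the same block of the stable partition, so they are equivalent — no string distinguishes them.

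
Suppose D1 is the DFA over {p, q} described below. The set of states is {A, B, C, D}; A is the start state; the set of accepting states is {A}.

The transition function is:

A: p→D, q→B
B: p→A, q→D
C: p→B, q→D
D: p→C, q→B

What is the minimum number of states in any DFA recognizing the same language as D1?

Start with accepting vs non-accepting: {A} | {B,C,D}.
On input p, block {B,C,D} splits into {C,D} and {B}.
Split {C,D} by δ(·,p) → {C} and {D}.
No further refinement is possible. Final partition (4 blocks): {A} | {C} | {B} | {D}.

4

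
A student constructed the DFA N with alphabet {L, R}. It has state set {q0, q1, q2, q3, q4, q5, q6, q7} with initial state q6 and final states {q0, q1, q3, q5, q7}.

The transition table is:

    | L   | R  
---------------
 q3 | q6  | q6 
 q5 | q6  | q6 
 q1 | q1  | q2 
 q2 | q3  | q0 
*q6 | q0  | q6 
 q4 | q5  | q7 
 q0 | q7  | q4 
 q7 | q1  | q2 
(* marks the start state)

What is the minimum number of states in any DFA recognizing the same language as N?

4

Initial partition by acceptance: {q0,q1,q3,q5,q7} | {q2,q4,q6}.
Refine {q0,q1,q3,q5,q7} on symbol L: members go to different blocks, giving {q0,q1,q7} and {q3,q5}.
Refine {q2,q4,q6} on symbol L: members go to different blocks, giving {q2,q4} and {q6}.
No further refinement is possible. Final partition (4 blocks): {q0,q1,q7} | {q2,q4} | {q3,q5} | {q6}.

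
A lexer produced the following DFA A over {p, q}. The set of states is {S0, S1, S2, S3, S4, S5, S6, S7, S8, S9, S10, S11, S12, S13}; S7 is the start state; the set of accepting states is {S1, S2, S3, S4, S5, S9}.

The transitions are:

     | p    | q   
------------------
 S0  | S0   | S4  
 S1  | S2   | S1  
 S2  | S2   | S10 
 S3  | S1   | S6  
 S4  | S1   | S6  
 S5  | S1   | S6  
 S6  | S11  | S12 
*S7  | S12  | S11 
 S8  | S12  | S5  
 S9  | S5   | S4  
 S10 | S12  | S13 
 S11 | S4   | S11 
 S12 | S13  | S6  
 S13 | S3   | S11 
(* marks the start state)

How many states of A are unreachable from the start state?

BFS from S7 reaches {S1, S2, S3, S4, S6, S7, S10, S11, S12, S13}; the 4 state(s) S0, S5, S8, S9 are never visited.

4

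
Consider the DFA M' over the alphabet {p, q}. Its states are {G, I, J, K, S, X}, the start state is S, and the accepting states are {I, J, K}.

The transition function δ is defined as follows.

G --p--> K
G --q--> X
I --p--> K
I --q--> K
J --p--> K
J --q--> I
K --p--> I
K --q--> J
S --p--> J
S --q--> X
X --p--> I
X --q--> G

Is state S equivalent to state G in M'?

Yes

Start with accepting vs non-accepting: {I,J,K} | {G,S,X}.
The partition is now stable with 2 blocks: {I,J,K} | {G,S,X}.
S and G lie in the same block of the stable partition, so they are equivalent — no string distinguishes them.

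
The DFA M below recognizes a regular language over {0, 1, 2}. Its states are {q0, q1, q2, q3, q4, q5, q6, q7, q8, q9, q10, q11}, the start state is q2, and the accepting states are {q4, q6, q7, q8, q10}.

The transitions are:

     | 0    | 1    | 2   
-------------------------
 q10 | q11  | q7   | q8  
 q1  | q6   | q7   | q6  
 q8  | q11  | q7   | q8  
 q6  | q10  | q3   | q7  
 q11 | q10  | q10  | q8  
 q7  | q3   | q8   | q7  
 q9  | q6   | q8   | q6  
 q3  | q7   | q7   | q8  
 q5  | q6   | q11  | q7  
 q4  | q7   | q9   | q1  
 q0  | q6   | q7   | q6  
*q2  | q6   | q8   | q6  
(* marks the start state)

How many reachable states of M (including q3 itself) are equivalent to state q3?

2

Reachable states from the start: {q2,q3,q6,q7,q8,q10,q11}. Unreachable: {q0,q1,q4,q5,q9} — drop them.
Initial partition by acceptance: {q6,q7,q8,q10} | {q2,q3,q11}.
Split {q6,q7,q8,q10} by δ(·,0) → {q7,q8,q10} and {q6}.
Split {q2,q3,q11} by δ(·,0) → {q3,q11} and {q2}.
No further refinement is possible. Final partition (4 blocks): {q7,q8,q10} | {q3,q11} | {q6} | {q2}.
The equivalence class containing q3 is {q3,q11}, of size 2.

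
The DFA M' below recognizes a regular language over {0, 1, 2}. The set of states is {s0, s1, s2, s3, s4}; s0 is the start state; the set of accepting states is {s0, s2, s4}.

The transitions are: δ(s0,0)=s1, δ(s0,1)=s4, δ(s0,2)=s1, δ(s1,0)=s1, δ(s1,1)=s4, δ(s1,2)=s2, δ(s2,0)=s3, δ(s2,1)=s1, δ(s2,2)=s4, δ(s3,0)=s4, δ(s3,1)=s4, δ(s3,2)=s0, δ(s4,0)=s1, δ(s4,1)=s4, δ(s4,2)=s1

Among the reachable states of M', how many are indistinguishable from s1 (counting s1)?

Initial partition by acceptance: {s0,s2,s4} | {s1,s3}.
Refine {s0,s2,s4} on symbol 1: members go to different blocks, giving {s0,s4} and {s2}.
Refine {s1,s3} on symbol 0: members go to different blocks, giving {s1} and {s3}.
No further refinement is possible. Final partition (4 blocks): {s0,s4} | {s1} | {s2} | {s3}.
State s1 belongs to the block {s1}, which has 1 states.

1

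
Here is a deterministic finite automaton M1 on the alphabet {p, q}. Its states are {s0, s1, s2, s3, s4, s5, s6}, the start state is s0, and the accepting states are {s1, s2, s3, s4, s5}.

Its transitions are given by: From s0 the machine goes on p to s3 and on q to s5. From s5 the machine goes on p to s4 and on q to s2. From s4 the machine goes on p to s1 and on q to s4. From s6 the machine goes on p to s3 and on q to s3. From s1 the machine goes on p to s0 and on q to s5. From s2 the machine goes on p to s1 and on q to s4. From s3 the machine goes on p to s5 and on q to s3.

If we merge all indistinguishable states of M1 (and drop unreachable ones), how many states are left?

States {s6} cannot be reached from the start state, so discard them.
Start with accepting vs non-accepting: {s1,s2,s3,s4,s5} | {s0}.
On input p, block {s1,s2,s3,s4,s5} splits into {s2,s3,s4,s5} and {s1}.
On input p, block {s2,s3,s4,s5} splits into {s2,s4} and {s3,s5}.
Refine {s3,s5} on symbol p: members go to different blocks, giving {s3} and {s5}.
No further refinement is possible. Final partition (5 blocks): {s2,s4} | {s0} | {s1} | {s3} | {s5}.

5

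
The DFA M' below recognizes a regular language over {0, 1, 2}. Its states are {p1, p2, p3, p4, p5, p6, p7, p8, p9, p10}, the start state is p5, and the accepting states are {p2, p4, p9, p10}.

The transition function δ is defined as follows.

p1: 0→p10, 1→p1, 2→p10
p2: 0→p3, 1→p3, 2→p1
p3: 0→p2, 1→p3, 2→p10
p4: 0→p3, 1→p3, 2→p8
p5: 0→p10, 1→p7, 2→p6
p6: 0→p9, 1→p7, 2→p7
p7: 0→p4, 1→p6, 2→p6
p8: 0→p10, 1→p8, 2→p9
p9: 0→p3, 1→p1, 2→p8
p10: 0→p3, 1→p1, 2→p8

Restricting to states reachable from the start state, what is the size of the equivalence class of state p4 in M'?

4

Initial partition by acceptance: {p2,p4,p9,p10} | {p1,p3,p5,p6,p7,p8}.
Split {p1,p3,p5,p6,p7,p8} by δ(·,2) → {p1,p3,p8} and {p5,p6,p7}.
Stable partition: {p2,p4,p9,p10} | {p1,p3,p8} | {p5,p6,p7} — 3 equivalence classes.
State p4 belongs to the block {p2,p4,p9,p10}, which has 4 states.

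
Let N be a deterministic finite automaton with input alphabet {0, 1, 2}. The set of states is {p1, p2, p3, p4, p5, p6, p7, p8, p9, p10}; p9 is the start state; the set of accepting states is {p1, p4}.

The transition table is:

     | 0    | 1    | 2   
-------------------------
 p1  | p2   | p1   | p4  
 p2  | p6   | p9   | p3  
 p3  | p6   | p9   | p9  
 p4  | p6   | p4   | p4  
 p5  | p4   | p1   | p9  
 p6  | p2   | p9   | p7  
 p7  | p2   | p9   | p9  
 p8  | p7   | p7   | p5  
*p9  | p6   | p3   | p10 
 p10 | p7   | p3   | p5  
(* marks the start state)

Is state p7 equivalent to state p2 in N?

No

Reachable states from the start: {p1,p2,p3,p4,p5,p6,p7,p9,p10}. Unreachable: {p8} — drop them.
P0 = {p1,p4} | {p2,p3,p5,p6,p7,p9,p10}.
Refine {p2,p3,p5,p6,p7,p9,p10} on symbol 0: members go to different blocks, giving {p2,p3,p6,p7,p9,p10} and {p5}.
On input 2, block {p2,p3,p6,p7,p9,p10} splits into {p2,p3,p6,p7,p9} and {p10}.
Refine {p2,p3,p6,p7,p9} on symbol 2: members go to different blocks, giving {p2,p3,p6,p7} and {p9}.
Split {p2,p3,p6,p7} by δ(·,2) → {p2,p6} and {p3,p7}.
Stable partition: {p1,p4} | {p2,p6} | {p5} | {p10} | {p9} | {p3,p7} — 6 equivalence classes.
p7 and p2 end up in different blocks, so they are distinguishable. For instance, the string '2220' is accepted from only p7.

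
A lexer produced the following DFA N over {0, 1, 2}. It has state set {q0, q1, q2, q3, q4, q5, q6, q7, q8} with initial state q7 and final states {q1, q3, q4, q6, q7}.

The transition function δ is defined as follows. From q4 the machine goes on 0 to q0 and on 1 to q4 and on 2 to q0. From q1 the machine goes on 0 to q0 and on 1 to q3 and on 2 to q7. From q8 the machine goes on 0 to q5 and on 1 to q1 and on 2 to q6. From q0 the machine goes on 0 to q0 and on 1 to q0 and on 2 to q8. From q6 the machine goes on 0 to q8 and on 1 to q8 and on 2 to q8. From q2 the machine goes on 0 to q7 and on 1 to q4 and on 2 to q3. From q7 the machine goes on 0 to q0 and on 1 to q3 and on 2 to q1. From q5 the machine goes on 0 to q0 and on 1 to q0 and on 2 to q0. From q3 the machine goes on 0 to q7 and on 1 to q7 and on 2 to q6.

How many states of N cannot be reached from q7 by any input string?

2

No path from q7 leads to q2, q4; the other 7 states are all reachable.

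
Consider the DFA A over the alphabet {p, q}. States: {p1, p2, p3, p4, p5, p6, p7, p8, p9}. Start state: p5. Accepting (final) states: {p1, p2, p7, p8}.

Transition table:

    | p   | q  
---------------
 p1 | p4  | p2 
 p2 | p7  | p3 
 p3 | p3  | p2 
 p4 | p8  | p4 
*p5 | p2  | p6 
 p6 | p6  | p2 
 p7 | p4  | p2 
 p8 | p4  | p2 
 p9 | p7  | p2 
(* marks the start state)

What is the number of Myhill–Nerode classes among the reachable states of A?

5

States {p1,p9} cannot be reached from the start state, so discard them.
Start with accepting vs non-accepting: {p2,p7,p8} | {p3,p4,p5,p6}.
Refine {p2,p7,p8} on symbol p: members go to different blocks, giving {p7,p8} and {p2}.
Split {p3,p4,p5,p6} by δ(·,p) → {p3,p6} and {p4} and {p5}.
The partition is now stable with 5 blocks: {p7,p8} | {p3,p6} | {p2} | {p4} | {p5}.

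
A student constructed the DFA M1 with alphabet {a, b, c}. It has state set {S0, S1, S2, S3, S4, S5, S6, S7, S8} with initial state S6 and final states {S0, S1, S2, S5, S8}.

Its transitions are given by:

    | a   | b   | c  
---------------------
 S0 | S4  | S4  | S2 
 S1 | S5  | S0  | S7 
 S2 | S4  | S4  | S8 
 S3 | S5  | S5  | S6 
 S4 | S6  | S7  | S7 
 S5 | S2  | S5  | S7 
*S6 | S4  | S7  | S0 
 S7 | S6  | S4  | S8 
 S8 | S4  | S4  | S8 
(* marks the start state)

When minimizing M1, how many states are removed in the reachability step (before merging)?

3

Starting at S6 and following transitions, the reachable set is {S0, S2, S4, S6, S7, S8}. That leaves S1, S3, S5 unreachable — 3 in total.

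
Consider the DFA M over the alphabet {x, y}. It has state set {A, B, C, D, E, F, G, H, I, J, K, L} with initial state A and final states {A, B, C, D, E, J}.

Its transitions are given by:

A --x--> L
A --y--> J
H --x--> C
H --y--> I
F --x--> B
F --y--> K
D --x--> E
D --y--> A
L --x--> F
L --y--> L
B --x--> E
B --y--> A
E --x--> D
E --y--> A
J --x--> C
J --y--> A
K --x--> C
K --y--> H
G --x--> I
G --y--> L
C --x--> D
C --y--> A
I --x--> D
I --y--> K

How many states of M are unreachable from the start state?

1

Starting at A and following transitions, the reachable set is {A, B, C, D, E, F, H, I, J, K, L}. That leaves G unreachable — 1 in total.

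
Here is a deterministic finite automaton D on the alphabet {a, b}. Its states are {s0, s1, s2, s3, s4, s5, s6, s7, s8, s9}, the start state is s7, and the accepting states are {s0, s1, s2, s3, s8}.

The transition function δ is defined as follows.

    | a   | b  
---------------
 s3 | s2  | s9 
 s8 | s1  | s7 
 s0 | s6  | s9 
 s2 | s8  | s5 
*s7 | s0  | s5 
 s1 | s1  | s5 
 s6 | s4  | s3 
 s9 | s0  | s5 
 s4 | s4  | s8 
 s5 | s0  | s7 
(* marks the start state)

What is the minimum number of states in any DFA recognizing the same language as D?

4

P0 = {s0,s1,s2,s3,s8} | {s4,s5,s6,s7,s9}.
On input a, block {s0,s1,s2,s3,s8} splits into {s1,s2,s3,s8} and {s0}.
Split {s4,s5,s6,s7,s9} by δ(·,a) → {s5,s7,s9} and {s4,s6}.
Stable partition: {s1,s2,s3,s8} | {s5,s7,s9} | {s0} | {s4,s6} — 4 equivalence classes.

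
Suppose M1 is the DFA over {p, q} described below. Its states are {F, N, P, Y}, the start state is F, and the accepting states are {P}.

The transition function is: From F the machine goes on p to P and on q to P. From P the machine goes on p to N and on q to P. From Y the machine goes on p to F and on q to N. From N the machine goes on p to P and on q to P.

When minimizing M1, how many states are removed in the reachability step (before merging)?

No path from F leads to Y; the other 3 states are all reachable.

1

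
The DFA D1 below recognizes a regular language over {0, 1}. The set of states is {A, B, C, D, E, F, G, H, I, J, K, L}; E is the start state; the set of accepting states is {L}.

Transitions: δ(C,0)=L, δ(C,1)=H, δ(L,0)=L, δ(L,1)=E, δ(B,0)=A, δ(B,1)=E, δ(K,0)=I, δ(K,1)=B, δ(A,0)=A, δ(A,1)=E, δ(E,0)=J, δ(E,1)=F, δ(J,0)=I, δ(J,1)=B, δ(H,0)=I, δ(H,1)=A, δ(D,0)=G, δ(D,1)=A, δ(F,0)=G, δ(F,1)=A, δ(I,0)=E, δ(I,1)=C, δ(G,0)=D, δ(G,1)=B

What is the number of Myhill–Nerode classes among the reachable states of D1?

States {K} cannot be reached from the start state, so discard them.
Initial partition by acceptance: {L} | {A,B,C,D,E,F,G,H,I,J}.
Split {A,B,C,D,E,F,G,H,I,J} by δ(·,0) → {A,B,D,E,F,G,H,I,J} and {C}.
Split {A,B,D,E,F,G,H,I,J} by δ(·,1) → {A,B,D,E,F,G,H,J} and {I}.
On input 0, block {A,B,D,E,F,G,H,J} splits into {A,B,D,E,F,G} and {H,J}.
On input 0, block {A,B,D,E,F,G} splits into {A,B,D,F,G} and {E}.
Split {A,B,D,F,G} by δ(·,1) → {D,F,G} and {A,B}.
The partition is now stable with 7 blocks: {L} | {D,F,G} | {C} | {I} | {H,J} | {E} | {A,B}.

7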